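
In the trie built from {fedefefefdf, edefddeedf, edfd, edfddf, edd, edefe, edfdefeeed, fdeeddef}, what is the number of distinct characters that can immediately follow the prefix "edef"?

2

Follow the path "edef" to its node, then look at its outgoing edges.
Characters that immediately follow "edef" among the stored strings: {d, e}.
That node has 2 child edges.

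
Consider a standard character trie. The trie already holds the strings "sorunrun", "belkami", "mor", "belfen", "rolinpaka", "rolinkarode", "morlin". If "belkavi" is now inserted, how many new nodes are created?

The longest prefix of "belkavi" already in the trie is "belka" (length 5).
New nodes needed: |"belkavi"| − 5 = 7 − 5 = 2.

2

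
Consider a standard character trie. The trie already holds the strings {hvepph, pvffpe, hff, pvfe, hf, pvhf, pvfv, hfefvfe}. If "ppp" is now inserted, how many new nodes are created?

2

"p" is already a path in the trie; the remaining "pp" must be added.
So 3 − 1 = 2 new nodes.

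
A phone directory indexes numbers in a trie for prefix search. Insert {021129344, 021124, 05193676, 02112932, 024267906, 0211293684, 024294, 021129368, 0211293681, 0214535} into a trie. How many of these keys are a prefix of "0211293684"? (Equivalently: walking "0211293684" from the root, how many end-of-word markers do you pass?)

2

Check each prefix of "0211293684" against the stored set — each match is an end-marker on the path.
Prefixes of the query that are stored words: "021129368", "0211293684"
Count: 2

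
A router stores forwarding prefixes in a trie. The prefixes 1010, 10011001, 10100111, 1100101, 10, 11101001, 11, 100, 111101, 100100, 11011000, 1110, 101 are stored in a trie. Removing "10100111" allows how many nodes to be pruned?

4

After clearing the end-marker at "10100111", prune upward until reaching a node still needed by another word.
The suffix "0111" (4 nodes) is used only by "10100111"; "1010" is itself a stored word, so pruning stops there.
Nodes removed: 4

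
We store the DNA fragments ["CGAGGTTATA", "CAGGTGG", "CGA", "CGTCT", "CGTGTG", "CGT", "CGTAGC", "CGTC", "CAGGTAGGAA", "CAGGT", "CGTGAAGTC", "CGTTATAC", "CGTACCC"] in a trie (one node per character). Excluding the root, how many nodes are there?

43

Trace insertions, counting only characters that open a new branch:
  "CGAGGTTATA" → 10 new (C, G, A, G, G, T, T, A, T, A)
  "CAGGTGG" → prefix "C" already present; 6 new (A, G, G, T, G, G)
  "CGA" → prefix "CGA" already present; 0 new (none)
  "CGTCT" → prefix "CG" already present; 3 new (T, C, T)
  "CGTGTG" → prefix "CGT" already present; 3 new (G, T, G)
  "CGT" → prefix "CGT" already present; 0 new (none)
  "CGTAGC" → prefix "CGT" already present; 3 new (A, G, C)
  "CGTC" → prefix "CGTC" already present; 0 new (none)
  "CAGGTAGGAA" → prefix "CAGGT" already present; 5 new (A, G, G, A, A)
  "CAGGT" → prefix "CAGGT" already present; 0 new (none)
  "CGTGAAGTC" → prefix "CGTG" already present; 5 new (A, A, G, T, C)
  "CGTTATAC" → prefix "CGT" already present; 5 new (T, A, T, A, C)
  "CGTACCC" → prefix "CGTA" already present; 3 new (C, C, C)
Total nodes = 10 + 6 + 0 + 3 + 3 + 0 + 3 + 0 + 5 + 0 + 5 + 5 + 3 = 43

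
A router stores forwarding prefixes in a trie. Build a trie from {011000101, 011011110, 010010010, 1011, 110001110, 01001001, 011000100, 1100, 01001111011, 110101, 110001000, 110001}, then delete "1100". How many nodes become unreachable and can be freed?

After clearing the end-marker at "1100", prune upward until reaching a node still needed by another word.
Every node on "1100" is still needed (e.g. by "110001110"), so nothing is freed.
Nodes removed: 0

0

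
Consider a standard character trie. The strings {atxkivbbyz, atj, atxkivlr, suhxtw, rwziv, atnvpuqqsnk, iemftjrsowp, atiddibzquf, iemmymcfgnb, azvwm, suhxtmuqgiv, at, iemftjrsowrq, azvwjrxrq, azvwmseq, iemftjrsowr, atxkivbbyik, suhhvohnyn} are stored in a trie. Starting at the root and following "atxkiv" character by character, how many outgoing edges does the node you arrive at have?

The children of the "atxkiv" node are the distinct next characters among strings starting with "atxkiv".
Distinct next characters after "atxkiv": b, l.
That node has 2 child edges.

2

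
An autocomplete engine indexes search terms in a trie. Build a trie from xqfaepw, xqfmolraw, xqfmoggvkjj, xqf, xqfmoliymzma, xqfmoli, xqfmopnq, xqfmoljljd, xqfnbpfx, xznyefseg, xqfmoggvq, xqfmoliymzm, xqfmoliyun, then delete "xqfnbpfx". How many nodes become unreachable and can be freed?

A node on "xqfnbpfx"'s path can go only if nothing else ends at it or branches off below it.
The suffix "nbpfx" (5 nodes) is used only by "xqfnbpfx"; the node for "xqf" still has the child "a", so pruning stops there.
Nodes removed: 5

5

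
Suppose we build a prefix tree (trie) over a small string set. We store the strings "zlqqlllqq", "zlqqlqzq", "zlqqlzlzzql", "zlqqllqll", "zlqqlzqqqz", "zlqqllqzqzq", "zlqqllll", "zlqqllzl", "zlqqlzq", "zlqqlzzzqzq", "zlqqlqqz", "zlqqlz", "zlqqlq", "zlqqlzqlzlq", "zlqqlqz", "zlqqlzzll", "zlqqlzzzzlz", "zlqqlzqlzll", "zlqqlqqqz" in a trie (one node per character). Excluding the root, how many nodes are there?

Insert word by word; a character creates a node only if that edge doesn't already exist:
  "zlqqlllqq" → 9 new (z, l, q, q, l, l, l, q, q)
  "zlqqlqzq" → prefix "zlqql" already present; 3 new (q, z, q)
  "zlqqlzlzzql" → prefix "zlqql" already present; 6 new (z, l, z, z, q, l)
  "zlqqllqll" → prefix "zlqqll" already present; 3 new (q, l, l)
  "zlqqlzqqqz" → prefix "zlqqlz" already present; 4 new (q, q, q, z)
  "zlqqllqzqzq" → prefix "zlqqllq" already present; 4 new (z, q, z, q)
  "zlqqllll" → prefix "zlqqlll" already present; 1 new (l)
  "zlqqllzl" → prefix "zlqqll" already present; 2 new (z, l)
  "zlqqlzq" → prefix "zlqqlzq" already present; 0 new (none)
  "zlqqlzzzqzq" → prefix "zlqqlz" already present; 5 new (z, z, q, z, q)
  "zlqqlqqz" → prefix "zlqqlq" already present; 2 new (q, z)
  "zlqqlz" → prefix "zlqqlz" already present; 0 new (none)
  "zlqqlq" → prefix "zlqqlq" already present; 0 new (none)
  "zlqqlzqlzlq" → prefix "zlqqlzq" already present; 4 new (l, z, l, q)
  "zlqqlqz" → prefix "zlqqlqz" already present; 0 new (none)
  "zlqqlzzll" → prefix "zlqqlzz" already present; 2 new (l, l)
  "zlqqlzzzzlz" → prefix "zlqqlzzz" already present; 3 new (z, l, z)
  "zlqqlzqlzll" → prefix "zlqqlzqlzl" already present; 1 new (l)
  "zlqqlqqqz" → prefix "zlqqlqq" already present; 2 new (q, z)
Total nodes = 9 + 3 + 6 + 3 + 4 + 4 + 1 + 2 + 0 + 5 + 2 + 0 + 0 + 4 + 0 + 2 + 3 + 1 + 2 = 51

51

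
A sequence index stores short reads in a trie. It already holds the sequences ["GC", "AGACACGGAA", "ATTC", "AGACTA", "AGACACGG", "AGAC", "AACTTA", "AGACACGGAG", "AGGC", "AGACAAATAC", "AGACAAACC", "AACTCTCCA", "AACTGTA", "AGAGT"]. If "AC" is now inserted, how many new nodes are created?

1

Walking "AC" from the root, the first 1 characters ("A") follow existing edges; "C" is the first miss.
Each of the 1 remaining characters creates one node.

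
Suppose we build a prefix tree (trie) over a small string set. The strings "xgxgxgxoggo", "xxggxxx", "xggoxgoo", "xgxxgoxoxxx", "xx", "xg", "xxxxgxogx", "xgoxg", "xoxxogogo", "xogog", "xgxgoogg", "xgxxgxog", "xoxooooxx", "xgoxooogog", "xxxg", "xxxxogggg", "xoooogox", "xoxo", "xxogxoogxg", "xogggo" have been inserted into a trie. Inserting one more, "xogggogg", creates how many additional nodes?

2

Walking "xogggogg" from the root, the first 6 characters ("xogggo") follow existing edges; "g" is the first miss.
New nodes needed: |"xogggogg"| − 6 = 8 − 6 = 2.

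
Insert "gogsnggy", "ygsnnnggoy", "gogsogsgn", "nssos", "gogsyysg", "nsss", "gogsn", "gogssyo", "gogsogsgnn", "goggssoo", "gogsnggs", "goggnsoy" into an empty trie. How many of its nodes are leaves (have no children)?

10

Leaves are exactly the stored words that no other stored word extends.
Those words: "goggnsoy", "goggssoo", "gogsnggs", "gogsnggy", "gogsogsgnn", "gogssyo", "gogsyysg", "nssos", "nsss", "ygsnnnggoy"
Leaf count: 10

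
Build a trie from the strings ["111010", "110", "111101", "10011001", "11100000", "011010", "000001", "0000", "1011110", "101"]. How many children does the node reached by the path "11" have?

2

The children of the "11" node are the distinct next characters among strings starting with "11".
Distinct next characters after "11": 0, 1.
That node has 2 child edges.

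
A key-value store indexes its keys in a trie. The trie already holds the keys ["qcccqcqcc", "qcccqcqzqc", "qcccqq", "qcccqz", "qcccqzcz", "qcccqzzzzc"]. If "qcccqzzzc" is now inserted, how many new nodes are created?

1

The longest prefix of "qcccqzzzc" already in the trie is "qcccqzzz" (length 8).
New nodes needed: |"qcccqzzzc"| − 8 = 9 − 8 = 1.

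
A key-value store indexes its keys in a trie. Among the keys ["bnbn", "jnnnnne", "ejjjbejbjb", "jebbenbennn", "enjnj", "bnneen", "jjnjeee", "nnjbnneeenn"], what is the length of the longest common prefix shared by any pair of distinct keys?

The deepest shared node is where two words last agree before diverging.
e.g. "bnbn" and "bnneen" share the prefix "bn" of length 2; no pair shares a longer one.
Longest shared-prefix length: 2

2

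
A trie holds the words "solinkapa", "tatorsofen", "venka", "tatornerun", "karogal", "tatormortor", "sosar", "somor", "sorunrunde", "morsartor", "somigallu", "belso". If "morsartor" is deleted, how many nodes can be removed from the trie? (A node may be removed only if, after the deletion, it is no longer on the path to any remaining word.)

Walk "morsartor" from the leaf back toward the root, removing each node that no remaining word uses.
No other word shares any prefix with "morsartor", so all 9 of its nodes go.
Nodes removed: 9

9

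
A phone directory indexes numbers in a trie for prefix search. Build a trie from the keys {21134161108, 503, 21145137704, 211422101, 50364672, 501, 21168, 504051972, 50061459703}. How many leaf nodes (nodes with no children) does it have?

Leaves are exactly the stored words that no other stored word extends.
Those words: "21134161108", "211422101", "21145137704", "21168", "50061459703", "501", "50364672", "504051972"
Leaf count: 8

8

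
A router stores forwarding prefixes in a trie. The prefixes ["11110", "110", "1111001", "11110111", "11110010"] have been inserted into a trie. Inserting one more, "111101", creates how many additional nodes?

0

Every character of "111101" already lies on an existing path (it is a prefix of some stored word).
No new nodes are needed: 0.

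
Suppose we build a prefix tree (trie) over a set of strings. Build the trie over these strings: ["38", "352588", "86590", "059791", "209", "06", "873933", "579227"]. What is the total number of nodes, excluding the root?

33

For each word, the new-node count is its length minus the longest prefix already in the trie:
  "38" → 2 new (3, 8)
  "352588" → prefix "3" already present; 5 new (5, 2, 5, 8, 8)
  "86590" → 5 new (8, 6, 5, 9, 0)
  "059791" → 6 new (0, 5, 9, 7, 9, 1)
  "209" → 3 new (2, 0, 9)
  "06" → prefix "0" already present; 1 new (6)
  "873933" → prefix "8" already present; 5 new (7, 3, 9, 3, 3)
  "579227" → 6 new (5, 7, 9, 2, 2, 7)
Total nodes = 2 + 5 + 5 + 6 + 3 + 1 + 5 + 6 = 33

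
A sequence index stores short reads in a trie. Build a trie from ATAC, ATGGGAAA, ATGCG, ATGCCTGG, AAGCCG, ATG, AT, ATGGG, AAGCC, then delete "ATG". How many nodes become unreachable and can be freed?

Walk "ATG" from the leaf back toward the root, removing each node that no remaining word uses.
Every node on "ATG" is still needed (e.g. by "ATGGGAAA"), so nothing is freed.
Nodes removed: 0

0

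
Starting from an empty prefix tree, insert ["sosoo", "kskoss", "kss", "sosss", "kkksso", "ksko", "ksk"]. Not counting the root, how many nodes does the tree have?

Trace insertions, counting only characters that open a new branch:
  "sosoo" → 5 new (s, o, s, o, o)
  "kskoss" → 6 new (k, s, k, o, s, s)
  "kss" → prefix "ks" already present; 1 new (s)
  "sosss" → prefix "sos" already present; 2 new (s, s)
  "kkksso" → prefix "k" already present; 5 new (k, k, s, s, o)
  "ksko" → prefix "ksko" already present; 0 new (none)
  "ksk" → prefix "ksk" already present; 0 new (none)
Total nodes = 5 + 6 + 1 + 2 + 5 + 0 + 0 = 19

19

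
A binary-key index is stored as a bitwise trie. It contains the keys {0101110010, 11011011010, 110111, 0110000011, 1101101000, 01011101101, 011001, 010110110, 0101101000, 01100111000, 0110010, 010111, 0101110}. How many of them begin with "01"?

10

Traverse to the node for "01", then collect every word in that subtree.
Matches: "0101101000", "010110110", "010111", "0101110", "0101110010", "01011101101", "0110000011", "011001", "0110010", "01100111000"
Count: 10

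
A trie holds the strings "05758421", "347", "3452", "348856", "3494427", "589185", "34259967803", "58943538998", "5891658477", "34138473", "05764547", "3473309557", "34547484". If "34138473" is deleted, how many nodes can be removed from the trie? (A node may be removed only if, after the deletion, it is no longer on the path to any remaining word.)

A node on "34138473"'s path can go only if nothing else ends at it or branches off below it.
The suffix "138473" (6 nodes) is used only by "34138473"; the node for "34" still has the child "7", so pruning stops there.
Nodes removed: 6

6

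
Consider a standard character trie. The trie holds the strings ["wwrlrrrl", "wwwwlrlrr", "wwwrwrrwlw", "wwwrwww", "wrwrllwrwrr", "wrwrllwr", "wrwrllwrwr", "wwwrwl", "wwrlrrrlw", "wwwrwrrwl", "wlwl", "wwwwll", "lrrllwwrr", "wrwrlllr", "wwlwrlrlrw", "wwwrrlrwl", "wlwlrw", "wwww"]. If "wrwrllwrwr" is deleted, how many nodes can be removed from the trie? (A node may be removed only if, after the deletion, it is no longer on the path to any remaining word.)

Walk "wrwrllwrwr" from the leaf back toward the root, removing each node that no remaining word uses.
Every node on "wrwrllwrwr" is still needed (e.g. by "wrwrllwrwrr"), so nothing is freed.
Nodes removed: 0

0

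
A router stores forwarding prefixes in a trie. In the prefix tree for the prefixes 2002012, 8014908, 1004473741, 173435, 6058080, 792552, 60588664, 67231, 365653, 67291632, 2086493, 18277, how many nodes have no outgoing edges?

12

Leaves are exactly the stored words that no other stored word extends.
Those words: "1004473741", "173435", "18277", "2002012", "2086493", "365653", "6058080", "60588664", "67231", "67291632", "792552", "8014908"
Leaf count: 12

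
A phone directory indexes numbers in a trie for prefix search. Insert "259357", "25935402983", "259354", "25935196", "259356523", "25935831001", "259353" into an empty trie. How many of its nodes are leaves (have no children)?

6

Leaves are exactly the stored words that no other stored word extends.
Those words: "25935196", "259353", "25935402983", "259356523", "259357", "25935831001"
Leaf count: 6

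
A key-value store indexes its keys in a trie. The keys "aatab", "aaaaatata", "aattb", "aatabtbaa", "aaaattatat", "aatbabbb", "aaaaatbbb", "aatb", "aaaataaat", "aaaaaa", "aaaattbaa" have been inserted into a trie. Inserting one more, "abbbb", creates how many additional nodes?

Walking "abbbb" from the root, the first 1 characters ("a") follow existing edges; "b" is the first miss.
New nodes needed: |"abbbb"| − 1 = 5 − 1 = 4.

4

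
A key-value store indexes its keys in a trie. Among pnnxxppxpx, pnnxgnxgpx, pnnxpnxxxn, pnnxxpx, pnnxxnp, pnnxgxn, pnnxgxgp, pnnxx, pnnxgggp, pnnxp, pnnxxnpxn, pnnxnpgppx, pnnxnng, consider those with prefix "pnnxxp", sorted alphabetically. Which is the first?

Filter for "pnnxxp…" and sort: "pnnxxppxpx", "pnnxxpx"
Position 1: pnnxxppxpx

pnnxxppxpx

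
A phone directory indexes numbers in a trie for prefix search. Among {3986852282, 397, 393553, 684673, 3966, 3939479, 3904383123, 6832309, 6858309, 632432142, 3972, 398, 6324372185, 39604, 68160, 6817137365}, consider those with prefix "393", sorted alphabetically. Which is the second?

3939479

Filter for "393…" and sort: "393553", "3939479"
Position 2: 3939479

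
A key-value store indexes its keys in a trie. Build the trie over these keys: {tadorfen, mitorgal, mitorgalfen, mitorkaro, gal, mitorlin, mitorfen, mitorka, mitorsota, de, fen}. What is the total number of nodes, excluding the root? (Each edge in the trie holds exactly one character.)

41

Trace insertions, counting only characters that open a new branch:
  "tadorfen" → 8 new (t, a, d, o, r, f, e, n)
  "mitorgal" → 8 new (m, i, t, o, r, g, a, l)
  "mitorgalfen" → prefix "mitorgal" already present; 3 new (f, e, n)
  "mitorkaro" → prefix "mitor" already present; 4 new (k, a, r, o)
  "gal" → 3 new (g, a, l)
  "mitorlin" → prefix "mitor" already present; 3 new (l, i, n)
  "mitorfen" → prefix "mitor" already present; 3 new (f, e, n)
  "mitorka" → prefix "mitorka" already present; 0 new (none)
  "mitorsota" → prefix "mitor" already present; 4 new (s, o, t, a)
  "de" → 2 new (d, e)
  "fen" → 3 new (f, e, n)
Total nodes = 8 + 8 + 3 + 4 + 3 + 3 + 3 + 0 + 4 + 2 + 3 = 41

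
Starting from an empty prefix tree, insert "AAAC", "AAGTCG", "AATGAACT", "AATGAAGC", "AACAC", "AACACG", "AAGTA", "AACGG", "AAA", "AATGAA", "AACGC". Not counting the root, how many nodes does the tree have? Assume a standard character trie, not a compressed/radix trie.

Trie structure (* marks end of a word):
(root)
└─ A
   └─ A
      ├─ A *
      │  └─ C *
      ├─ C
      │  ├─ A
      │  │  └─ C *
      │  │     └─ G *
      │  └─ G
      │     ├─ C *
      │     └─ G *
      ├─ G
      │  └─ T
      │     ├─ A *
      │     └─ C
      │        └─ G *
      └─ T
         └─ G
            └─ A
               └─ A *
                  ├─ C
                  │  └─ T *
                  └─ G
                     └─ C *
Counting every labelled node above: 24.

24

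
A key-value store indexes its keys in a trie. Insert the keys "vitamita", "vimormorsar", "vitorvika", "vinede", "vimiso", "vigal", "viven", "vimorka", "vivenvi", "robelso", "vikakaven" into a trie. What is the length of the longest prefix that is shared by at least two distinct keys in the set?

5

Equivalently: take the maximum, over all pairs, of their longest common prefix length.
e.g. "vimorka" and "vimormorsar" share the prefix "vimor" of length 5; no pair shares a longer one.
Longest shared-prefix length: 5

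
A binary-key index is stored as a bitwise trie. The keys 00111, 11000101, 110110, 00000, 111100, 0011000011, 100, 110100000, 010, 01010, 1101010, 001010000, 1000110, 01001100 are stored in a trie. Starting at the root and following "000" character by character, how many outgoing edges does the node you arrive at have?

1

The children of the "000" node are the distinct next characters among strings starting with "000".
Characters that immediately follow "000" among the stored strings: {0}.
That node has 1 child edge.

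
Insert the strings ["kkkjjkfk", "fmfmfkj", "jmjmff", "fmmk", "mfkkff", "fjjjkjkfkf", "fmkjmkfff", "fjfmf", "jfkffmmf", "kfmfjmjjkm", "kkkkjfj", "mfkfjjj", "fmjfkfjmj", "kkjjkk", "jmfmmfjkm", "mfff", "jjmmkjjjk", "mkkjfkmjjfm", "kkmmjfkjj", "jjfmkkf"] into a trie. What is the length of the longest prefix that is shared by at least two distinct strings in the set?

3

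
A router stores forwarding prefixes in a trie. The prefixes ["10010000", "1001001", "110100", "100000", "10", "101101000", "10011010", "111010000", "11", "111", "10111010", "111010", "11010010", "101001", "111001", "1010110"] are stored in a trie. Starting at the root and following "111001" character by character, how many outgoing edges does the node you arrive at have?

0

Walk "111001" from the root, arriving at one node.
No stored string extends past "111001".
That node has 0 child edges.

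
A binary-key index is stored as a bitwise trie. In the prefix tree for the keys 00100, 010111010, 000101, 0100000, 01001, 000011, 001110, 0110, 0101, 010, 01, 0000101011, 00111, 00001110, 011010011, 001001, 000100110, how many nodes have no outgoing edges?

10

Leaves are exactly the stored words that no other stored word extends.
Those words: "0000101011", "00001110", "000100110", "000101", "001001", "001110", "0100000", "01001", "010111010", "011010011"
Leaf count: 10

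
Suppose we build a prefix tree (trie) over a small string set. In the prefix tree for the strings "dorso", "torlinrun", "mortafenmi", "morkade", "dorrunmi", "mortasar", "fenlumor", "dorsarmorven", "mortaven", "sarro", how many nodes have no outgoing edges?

10

A leaf is a node with no children — equivalently, the end of a word that is not a proper prefix of any other stored word.
Those words: "dorrunmi", "dorsarmorven", "dorso", "fenlumor", "morkade", "mortafenmi", "mortasar", "mortaven", "sarro", "torlinrun"
Leaf count: 10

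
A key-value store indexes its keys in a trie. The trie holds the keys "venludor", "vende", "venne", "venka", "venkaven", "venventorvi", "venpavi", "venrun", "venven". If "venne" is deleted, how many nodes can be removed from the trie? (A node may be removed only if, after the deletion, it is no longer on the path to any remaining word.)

Walk "venne" from the leaf back toward the root, removing each node that no remaining word uses.
The suffix "ne" (2 nodes) is used only by "venne"; the node for "ven" still has the child "l", so pruning stops there.
Nodes removed: 2

2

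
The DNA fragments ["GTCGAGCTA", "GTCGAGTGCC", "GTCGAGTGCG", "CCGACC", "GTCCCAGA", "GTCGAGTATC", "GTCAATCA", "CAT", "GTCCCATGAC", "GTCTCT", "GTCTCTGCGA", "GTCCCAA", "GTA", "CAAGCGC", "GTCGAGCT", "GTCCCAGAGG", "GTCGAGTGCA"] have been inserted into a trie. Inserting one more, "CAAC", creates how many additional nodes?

1

"CAA" is already a path in the trie; the remaining "C" must be added.
So 4 − 3 = 1 new nodes.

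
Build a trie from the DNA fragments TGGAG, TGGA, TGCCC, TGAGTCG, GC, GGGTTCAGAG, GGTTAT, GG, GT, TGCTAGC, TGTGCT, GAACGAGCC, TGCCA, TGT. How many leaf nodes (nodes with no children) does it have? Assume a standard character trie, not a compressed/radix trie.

11

Leaves are exactly the stored words that no other stored word extends.
Those words: "GAACGAGCC", "GC", "GGGTTCAGAG", "GGTTAT", "GT", "TGAGTCG", "TGCCA", "TGCCC", "TGCTAGC", "TGGAG", "TGTGCT"
Leaf count: 11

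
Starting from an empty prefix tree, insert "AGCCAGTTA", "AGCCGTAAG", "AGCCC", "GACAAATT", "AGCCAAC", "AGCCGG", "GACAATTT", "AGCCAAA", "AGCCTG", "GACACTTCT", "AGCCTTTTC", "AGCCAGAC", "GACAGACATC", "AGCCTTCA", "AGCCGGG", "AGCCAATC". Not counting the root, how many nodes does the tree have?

Count nodes per top-level branch (shared prefixes stored once):
  'A'-branch (AGCCAAA, AGCCAAC, AGCCAATC, AGCCAGAC, AGCCAGTTA, AGCCC, AGCCGG, AGCCGGG, AGCCGTAAG, AGCCTG, AGCCTTCA, AGCCTTTTC): 32 nodes
  'G'-branch (GACAAATT, GACAATTT, GACACTTCT, GACAGACATC): 22 nodes
Sum: 54

54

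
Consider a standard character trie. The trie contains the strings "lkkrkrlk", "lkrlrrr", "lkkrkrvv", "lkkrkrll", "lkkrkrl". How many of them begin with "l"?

5

Walk to "l"; the words in its subtree are exactly those with that prefix.
Matches: "lkkrkrl", "lkkrkrlk", "lkkrkrll", "lkkrkrvv", "lkrlrrr"
Count: 5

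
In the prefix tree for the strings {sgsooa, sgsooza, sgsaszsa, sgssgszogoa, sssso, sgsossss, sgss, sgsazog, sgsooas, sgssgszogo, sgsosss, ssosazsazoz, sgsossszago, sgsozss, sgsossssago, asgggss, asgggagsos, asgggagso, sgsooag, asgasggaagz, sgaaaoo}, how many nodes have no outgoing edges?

A leaf is a node with no children — equivalently, the end of a word that is not a proper prefix of any other stored word.
Those words: "asgasggaagz", "asgggagsos", "asgggss", "sgaaaoo", "sgsaszsa", "sgsazog", "sgsooag", "sgsooas", "sgsooza", "sgsossssago", "sgsossszago", "sgsozss", "sgssgszogoa", "ssosazsazoz", "sssso"
Leaf count: 15

15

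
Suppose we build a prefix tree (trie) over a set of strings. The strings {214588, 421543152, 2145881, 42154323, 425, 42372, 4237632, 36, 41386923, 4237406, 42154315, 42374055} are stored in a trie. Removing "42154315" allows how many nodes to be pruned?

0

A node on "42154315"'s path can go only if nothing else ends at it or branches off below it.
Every node on "42154315" is still needed (e.g. by "421543152"), so nothing is freed.
Nodes removed: 0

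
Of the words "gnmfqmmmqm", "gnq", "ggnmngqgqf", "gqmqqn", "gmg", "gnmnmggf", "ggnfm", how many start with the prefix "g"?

7

Filter for entries beginning with "g":
Matches: "ggnfm", "ggnmngqgqf", "gmg", "gnmfqmmmqm", "gnmnmggf", "gnq", "gqmqqn"
Count: 7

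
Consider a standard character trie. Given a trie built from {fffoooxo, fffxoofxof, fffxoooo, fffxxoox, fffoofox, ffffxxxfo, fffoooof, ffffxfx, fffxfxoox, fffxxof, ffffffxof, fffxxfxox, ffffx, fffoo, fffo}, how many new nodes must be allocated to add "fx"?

"f" is already a path in the trie; the remaining "x" must be added.
So 2 − 1 = 1 new nodes.

1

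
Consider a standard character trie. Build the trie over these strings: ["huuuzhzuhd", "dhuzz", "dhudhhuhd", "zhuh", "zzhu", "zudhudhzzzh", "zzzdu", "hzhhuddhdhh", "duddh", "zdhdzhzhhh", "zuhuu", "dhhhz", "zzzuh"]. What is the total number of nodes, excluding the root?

Count nodes per top-level branch (shared prefixes stored once):
  'd'-branch (dhhhz, dhudhhuhd, dhuzz, duddh): 18 nodes
  'h'-branch (huuuzhzuhd, hzhhuddhdhh): 20 nodes
  'z'-branch (zdhdzhzhhh, zhuh, zudhudhzzzh, zuhuu, zzhu, zzzdu, zzzuh): 34 nodes
Sum: 72

72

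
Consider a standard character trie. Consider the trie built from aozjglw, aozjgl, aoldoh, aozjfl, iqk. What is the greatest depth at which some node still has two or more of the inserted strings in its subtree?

6

Equivalently: take the maximum, over all pairs, of their longest common prefix length.
"aozjgl" and "aozjglw" agree on "aozjgl" (6 characters) before diverging; nothing deeper is shared.
Longest shared-prefix length: 6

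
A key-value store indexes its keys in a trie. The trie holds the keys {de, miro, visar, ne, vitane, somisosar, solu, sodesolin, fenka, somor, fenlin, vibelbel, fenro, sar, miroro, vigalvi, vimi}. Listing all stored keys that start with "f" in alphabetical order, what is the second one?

fenlin

Words with prefix "f", in lexicographic order: "fenka", "fenlin", "fenro"
Position 2: fenlin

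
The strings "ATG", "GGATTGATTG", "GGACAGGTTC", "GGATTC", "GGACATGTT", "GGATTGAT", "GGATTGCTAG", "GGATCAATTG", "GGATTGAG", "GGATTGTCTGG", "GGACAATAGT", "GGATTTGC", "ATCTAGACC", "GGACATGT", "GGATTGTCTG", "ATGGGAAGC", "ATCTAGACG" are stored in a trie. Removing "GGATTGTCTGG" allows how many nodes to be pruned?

After clearing the end-marker at "GGATTGTCTGG", prune upward until reaching a node still needed by another word.
The suffix "G" (1 node) is used only by "GGATTGTCTGG"; "GGATTGTCTG" is itself a stored word, so pruning stops there.
Nodes removed: 1

1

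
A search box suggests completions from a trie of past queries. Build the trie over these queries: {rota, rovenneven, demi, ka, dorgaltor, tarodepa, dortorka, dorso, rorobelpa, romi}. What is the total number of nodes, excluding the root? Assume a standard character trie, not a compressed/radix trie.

50

Trace insertions, counting only characters that open a new branch:
  "rota" → 4 new (r, o, t, a)
  "rovenneven" → prefix "ro" already present; 8 new (v, e, n, n, e, v, e, n)
  "demi" → 4 new (d, e, m, i)
  "ka" → 2 new (k, a)
  "dorgaltor" → prefix "d" already present; 8 new (o, r, g, a, l, t, o, r)
  "tarodepa" → 8 new (t, a, r, o, d, e, p, a)
  "dortorka" → prefix "dor" already present; 5 new (t, o, r, k, a)
  "dorso" → prefix "dor" already present; 2 new (s, o)
  "rorobelpa" → prefix "ro" already present; 7 new (r, o, b, e, l, p, a)
  "romi" → prefix "ro" already present; 2 new (m, i)
Total nodes = 4 + 8 + 4 + 2 + 8 + 8 + 5 + 2 + 7 + 2 = 50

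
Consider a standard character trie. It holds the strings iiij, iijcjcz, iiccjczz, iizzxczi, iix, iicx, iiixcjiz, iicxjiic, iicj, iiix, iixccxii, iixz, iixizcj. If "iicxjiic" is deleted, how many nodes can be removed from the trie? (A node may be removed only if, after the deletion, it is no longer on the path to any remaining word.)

4

A node on "iicxjiic"'s path can go only if nothing else ends at it or branches off below it.
The suffix "jiic" (4 nodes) is used only by "iicxjiic"; "iicx" is itself a stored word, so pruning stops there.
Nodes removed: 4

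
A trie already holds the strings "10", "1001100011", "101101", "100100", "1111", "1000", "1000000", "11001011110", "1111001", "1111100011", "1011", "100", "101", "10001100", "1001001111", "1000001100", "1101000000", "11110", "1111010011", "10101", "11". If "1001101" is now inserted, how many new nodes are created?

The longest prefix of "1001101" already in the trie is "100110" (length 6).
So 7 − 6 = 1 new nodes.

1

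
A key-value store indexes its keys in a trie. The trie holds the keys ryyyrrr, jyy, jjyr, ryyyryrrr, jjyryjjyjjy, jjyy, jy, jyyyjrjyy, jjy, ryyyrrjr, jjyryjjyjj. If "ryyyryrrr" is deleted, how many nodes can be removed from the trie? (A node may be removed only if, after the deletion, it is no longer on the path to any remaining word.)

Walk "ryyyryrrr" from the leaf back toward the root, removing each node that no remaining word uses.
The suffix "yrrr" (4 nodes) is used only by "ryyyryrrr"; the node for "ryyyr" still has the child "r", so pruning stops there.
Nodes removed: 4

4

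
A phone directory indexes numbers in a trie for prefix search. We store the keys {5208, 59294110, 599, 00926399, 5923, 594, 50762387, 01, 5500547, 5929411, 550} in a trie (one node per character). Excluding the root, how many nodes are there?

36

Count nodes per top-level branch (shared prefixes stored once):
  '0'-branch (00926399, 01): 9 nodes
  '5'-branch (50762387, 5208, 550, 5500547, 5923, 5929411, 59294110, 594, 599): 27 nodes
Sum: 36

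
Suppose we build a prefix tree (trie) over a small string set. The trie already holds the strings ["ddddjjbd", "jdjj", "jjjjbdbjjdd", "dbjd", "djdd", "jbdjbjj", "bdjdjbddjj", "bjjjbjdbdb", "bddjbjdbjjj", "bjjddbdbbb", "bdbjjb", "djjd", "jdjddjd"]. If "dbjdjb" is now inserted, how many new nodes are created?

2

The longest prefix of "dbjdjb" already in the trie is "dbjd" (length 4).
So 6 − 4 = 2 new nodes.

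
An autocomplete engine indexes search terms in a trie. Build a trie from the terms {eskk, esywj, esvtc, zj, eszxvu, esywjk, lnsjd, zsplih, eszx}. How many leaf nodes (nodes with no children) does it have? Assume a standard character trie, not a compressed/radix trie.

7

Leaves are exactly the stored words that no other stored word extends.
Those words: "eskk", "esvtc", "esywjk", "eszxvu", "lnsjd", "zj", "zsplih"
Leaf count: 7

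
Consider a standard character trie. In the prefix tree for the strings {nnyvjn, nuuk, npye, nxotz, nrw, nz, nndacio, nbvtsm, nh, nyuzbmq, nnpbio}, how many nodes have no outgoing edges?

Leaves are exactly the stored words that no other stored word extends.
Those words: "nbvtsm", "nh", "nndacio", "nnpbio", "nnyvjn", "npye", "nrw", "nuuk", "nxotz", "nyuzbmq", "nz"
Leaf count: 11

11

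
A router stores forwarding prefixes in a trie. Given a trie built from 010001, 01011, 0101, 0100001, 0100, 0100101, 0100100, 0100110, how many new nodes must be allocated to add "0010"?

"0" is already a path in the trie; the remaining "010" must be added.
Each of the 3 remaining characters creates one node.

3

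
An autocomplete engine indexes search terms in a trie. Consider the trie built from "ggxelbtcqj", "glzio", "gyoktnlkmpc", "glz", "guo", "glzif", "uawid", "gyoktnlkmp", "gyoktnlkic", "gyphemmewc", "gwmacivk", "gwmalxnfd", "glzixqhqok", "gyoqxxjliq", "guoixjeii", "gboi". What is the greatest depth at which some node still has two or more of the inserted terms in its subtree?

10

Equivalently: take the maximum, over all pairs, of their longest common prefix length.
"gyoktnlkmp" and "gyoktnlkmpc" agree on "gyoktnlkmp" (10 characters) before diverging; nothing deeper is shared.
Longest shared-prefix length: 10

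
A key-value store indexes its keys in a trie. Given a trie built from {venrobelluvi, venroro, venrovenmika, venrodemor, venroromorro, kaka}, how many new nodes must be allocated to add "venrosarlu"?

Walking "venrosarlu" from the root, the first 5 characters ("venro") follow existing edges; "s" is the first miss.
So 10 − 5 = 5 new nodes.

5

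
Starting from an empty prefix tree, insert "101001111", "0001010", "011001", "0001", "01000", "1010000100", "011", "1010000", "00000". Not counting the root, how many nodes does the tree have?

31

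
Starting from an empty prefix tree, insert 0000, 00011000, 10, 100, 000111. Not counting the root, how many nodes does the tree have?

Count nodes per top-level branch (shared prefixes stored once):
  '0'-branch (0000, 00011000, 000111): 10 nodes
  '1'-branch (10, 100): 3 nodes
Sum: 13

13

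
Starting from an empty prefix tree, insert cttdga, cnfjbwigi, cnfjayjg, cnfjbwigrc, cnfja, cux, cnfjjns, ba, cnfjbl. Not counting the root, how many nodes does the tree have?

28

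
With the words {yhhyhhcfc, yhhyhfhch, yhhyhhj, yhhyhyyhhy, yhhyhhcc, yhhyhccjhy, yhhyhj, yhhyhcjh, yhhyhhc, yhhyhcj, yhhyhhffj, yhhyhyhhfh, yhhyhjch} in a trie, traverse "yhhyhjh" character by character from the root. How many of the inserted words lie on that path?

1

Walk "yhhyhjh" from the root; an end-of-word marker is hit whenever a stored word is a prefix of "yhhyhjh".
Prefixes of the query that are stored words: "yhhyhj"
Count: 1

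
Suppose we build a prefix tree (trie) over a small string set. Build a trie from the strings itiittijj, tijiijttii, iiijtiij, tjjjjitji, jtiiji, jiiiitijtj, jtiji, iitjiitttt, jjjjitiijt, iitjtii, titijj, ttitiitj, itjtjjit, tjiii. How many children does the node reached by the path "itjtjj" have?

1

Walk "itjtjj" from the root, arriving at one node.
Characters that immediately follow "itjtjj" among the stored strings: {i}.
That node has 1 child edge.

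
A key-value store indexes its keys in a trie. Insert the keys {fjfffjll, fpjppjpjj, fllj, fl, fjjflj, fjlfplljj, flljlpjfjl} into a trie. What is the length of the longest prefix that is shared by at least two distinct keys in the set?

4

The deepest shared node is where two words last agree before diverging.
e.g. "fllj" and "flljlpjfjl" share the prefix "fllj" of length 4; no pair shares a longer one.
Longest shared-prefix length: 4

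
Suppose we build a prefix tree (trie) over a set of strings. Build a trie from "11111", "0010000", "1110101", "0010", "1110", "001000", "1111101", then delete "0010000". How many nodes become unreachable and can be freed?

A node on "0010000"'s path can go only if nothing else ends at it or branches off below it.
The suffix "0" (1 node) is used only by "0010000"; "001000" is itself a stored word, so pruning stops there.
Nodes removed: 1

1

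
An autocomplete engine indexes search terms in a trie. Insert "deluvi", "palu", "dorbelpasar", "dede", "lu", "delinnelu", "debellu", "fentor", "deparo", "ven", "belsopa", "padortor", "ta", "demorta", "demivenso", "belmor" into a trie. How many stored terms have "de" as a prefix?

7

Walk to "de"; the words in its subtree are exactly those with that prefix.
Words under "de": debellu, dede, delinnelu, deluvi, demivenso, demorta, deparo
Count: 7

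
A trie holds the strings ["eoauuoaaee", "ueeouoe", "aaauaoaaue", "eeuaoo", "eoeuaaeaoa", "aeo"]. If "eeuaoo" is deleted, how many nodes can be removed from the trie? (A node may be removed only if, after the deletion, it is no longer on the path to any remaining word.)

After clearing the end-marker at "eeuaoo", prune upward until reaching a node still needed by another word.
The suffix "euaoo" (5 nodes) is used only by "eeuaoo"; the node for "e" still has the child "o", so pruning stops there.
Nodes removed: 5

5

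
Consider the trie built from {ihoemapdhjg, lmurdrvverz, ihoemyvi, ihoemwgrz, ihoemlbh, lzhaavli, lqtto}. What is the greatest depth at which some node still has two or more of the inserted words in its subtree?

Look for the deepest trie node that still has at least two words in its subtree.
e.g. "ihoemapdhjg" and "ihoemlbh" share the prefix "ihoem" of length 5; no pair shares a longer one.
Longest shared-prefix length: 5

5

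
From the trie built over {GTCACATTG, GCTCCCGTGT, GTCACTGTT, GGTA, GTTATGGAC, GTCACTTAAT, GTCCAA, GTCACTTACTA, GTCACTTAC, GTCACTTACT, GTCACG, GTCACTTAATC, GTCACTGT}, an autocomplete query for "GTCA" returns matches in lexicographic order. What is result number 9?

DFS of the "GTCA" subtree visits, in order: "GTCACATTG", "GTCACG", "GTCACTGT", "GTCACTGTT", "GTCACTTAAT", "GTCACTTAATC", "GTCACTTAC", "GTCACTTACT", "GTCACTTACTA"
The 9th is GTCACTTACTA.

GTCACTTACTA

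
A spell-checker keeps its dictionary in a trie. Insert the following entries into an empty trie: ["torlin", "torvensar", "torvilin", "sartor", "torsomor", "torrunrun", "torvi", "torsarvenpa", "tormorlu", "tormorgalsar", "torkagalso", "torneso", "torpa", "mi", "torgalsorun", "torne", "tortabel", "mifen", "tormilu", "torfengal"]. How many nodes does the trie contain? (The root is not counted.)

91

For each word, the new-node count is its length minus the longest prefix already in the trie:
  "torlin" → 6 new (t, o, r, l, i, n)
  "torvensar" → prefix "tor" already present; 6 new (v, e, n, s, a, r)
  "torvilin" → prefix "torv" already present; 4 new (i, l, i, n)
  "sartor" → 6 new (s, a, r, t, o, r)
  "torsomor" → prefix "tor" already present; 5 new (s, o, m, o, r)
  "torrunrun" → prefix "tor" already present; 6 new (r, u, n, r, u, n)
  "torvi" → prefix "torvi" already present; 0 new (none)
  "torsarvenpa" → prefix "tors" already present; 7 new (a, r, v, e, n, p, a)
  "tormorlu" → prefix "tor" already present; 5 new (m, o, r, l, u)
  "tormorgalsar" → prefix "tormor" already present; 6 new (g, a, l, s, a, r)
  "torkagalso" → prefix "tor" already present; 7 new (k, a, g, a, l, s, o)
  "torneso" → prefix "tor" already present; 4 new (n, e, s, o)
  "torpa" → prefix "tor" already present; 2 new (p, a)
  "mi" → 2 new (m, i)
  "torgalsorun" → prefix "tor" already present; 8 new (g, a, l, s, o, r, u, n)
  "torne" → prefix "torne" already present; 0 new (none)
  "tortabel" → prefix "tor" already present; 5 new (t, a, b, e, l)
  "mifen" → prefix "mi" already present; 3 new (f, e, n)
  "tormilu" → prefix "torm" already present; 3 new (i, l, u)
  "torfengal" → prefix "tor" already present; 6 new (f, e, n, g, a, l)
Total nodes = 6 + 6 + 4 + 6 + 5 + 6 + 0 + 7 + 5 + 6 + 7 + 4 + 2 + 2 + 8 + 0 + 5 + 3 + 3 + 6 = 91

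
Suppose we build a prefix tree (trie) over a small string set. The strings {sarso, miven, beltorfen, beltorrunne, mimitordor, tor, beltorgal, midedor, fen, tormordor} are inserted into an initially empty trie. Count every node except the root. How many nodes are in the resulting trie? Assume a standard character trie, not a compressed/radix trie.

52

Trace insertions, counting only characters that open a new branch:
  "sarso" → 5 new (s, a, r, s, o)
  "miven" → 5 new (m, i, v, e, n)
  "beltorfen" → 9 new (b, e, l, t, o, r, f, e, n)
  "beltorrunne" → prefix "beltor" already present; 5 new (r, u, n, n, e)
  "mimitordor" → prefix "mi" already present; 8 new (m, i, t, o, r, d, o, r)
  "tor" → 3 new (t, o, r)
  "beltorgal" → prefix "beltor" already present; 3 new (g, a, l)
  "midedor" → prefix "mi" already present; 5 new (d, e, d, o, r)
  "fen" → 3 new (f, e, n)
  "tormordor" → prefix "tor" already present; 6 new (m, o, r, d, o, r)
Total nodes = 5 + 5 + 9 + 5 + 8 + 3 + 3 + 5 + 3 + 6 = 52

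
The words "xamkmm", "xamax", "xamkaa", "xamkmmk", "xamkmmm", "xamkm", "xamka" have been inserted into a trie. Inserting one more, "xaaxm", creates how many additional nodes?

The longest prefix of "xaaxm" already in the trie is "xa" (length 2).
New nodes needed: |"xaaxm"| − 2 = 5 − 2 = 3.

3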